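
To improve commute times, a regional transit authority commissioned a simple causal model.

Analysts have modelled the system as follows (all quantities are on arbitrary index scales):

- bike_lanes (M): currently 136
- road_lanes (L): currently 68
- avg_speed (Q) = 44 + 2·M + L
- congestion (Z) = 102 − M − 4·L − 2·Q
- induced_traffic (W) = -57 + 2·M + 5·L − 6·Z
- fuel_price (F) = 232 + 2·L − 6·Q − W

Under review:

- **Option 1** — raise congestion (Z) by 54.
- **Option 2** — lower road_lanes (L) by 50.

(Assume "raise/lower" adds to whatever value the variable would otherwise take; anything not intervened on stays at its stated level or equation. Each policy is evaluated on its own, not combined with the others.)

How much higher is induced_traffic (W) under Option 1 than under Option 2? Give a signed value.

1726

Option 1 (Z + 54):
  M = 136
  L = 68
  Q = 44 + 2·136 + 68 = 384
  Z = 102 − 136 − 4·68 − 2·384 (+54 from intervention) = -1020
  W = -57 + 2·136 + 5·68 − 6·(-1020) = 6675
Option 2 (L − 50):
  M = 136
  L = 68 − 50 = 18
  Q = 44 + 2·136 + 18 = 334
  Z = 102 − 136 − 4·18 − 2·334 = -774
  W = -57 + 2·136 + 5·18 − 6·(-774) = 4949
W: 6675 − 4949 = 1726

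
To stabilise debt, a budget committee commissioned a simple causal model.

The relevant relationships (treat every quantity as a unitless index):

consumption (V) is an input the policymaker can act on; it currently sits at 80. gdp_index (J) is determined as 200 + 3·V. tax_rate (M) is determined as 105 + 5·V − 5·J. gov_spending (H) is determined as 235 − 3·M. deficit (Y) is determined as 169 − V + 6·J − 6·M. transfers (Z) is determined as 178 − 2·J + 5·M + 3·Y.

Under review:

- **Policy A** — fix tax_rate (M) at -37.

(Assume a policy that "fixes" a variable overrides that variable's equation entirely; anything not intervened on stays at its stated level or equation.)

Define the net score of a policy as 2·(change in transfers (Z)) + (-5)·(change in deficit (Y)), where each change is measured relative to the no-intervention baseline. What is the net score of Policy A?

6632

Baseline:
  V = 80
  J = 200 + 3·80 = 440
  M = 105 + 5·80 − 5·440 = -1695
  Y = 169 − 80 + 6·440 − 6·(-1695) = 12899
  Z = 178 − 2·440 + 5·(-1695) + 3·12899 = 29520
Policy A (M := -37):
  V = 80
  J = 200 + 3·80 = 440
  M = -37
  Y = 169 − 80 + 6·440 − 6·(-37) = 2951
  Z = 178 − 2·440 + 5·(-37) + 3·2951 = 7966
ΔZ = 7966 − 29520 = -21554; ΔY = 2951 − 12899 = -9948
Score = 2·(-21554) + (-5)·(-9948) = 6632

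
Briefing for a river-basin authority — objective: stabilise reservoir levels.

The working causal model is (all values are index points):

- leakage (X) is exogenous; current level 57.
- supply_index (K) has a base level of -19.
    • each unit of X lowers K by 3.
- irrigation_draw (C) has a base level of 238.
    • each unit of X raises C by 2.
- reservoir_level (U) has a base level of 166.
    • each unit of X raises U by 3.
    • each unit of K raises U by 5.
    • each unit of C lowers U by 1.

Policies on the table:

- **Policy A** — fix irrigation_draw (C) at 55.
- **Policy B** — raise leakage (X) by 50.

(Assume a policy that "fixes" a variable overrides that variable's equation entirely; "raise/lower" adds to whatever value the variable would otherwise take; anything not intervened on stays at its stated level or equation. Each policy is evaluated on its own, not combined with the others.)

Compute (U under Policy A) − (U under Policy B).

Policy A (C := 55):
  X = 57
  K = -19 − 3·57 = -190
  C = 55
  U = 166 + 3·57 + 5·(-190) − 55 = -668
Policy B (X + 50):
  X = 57 + 50 = 107
  K = -19 − 3·107 = -340
  C = 238 + 2·107 = 452
  U = 166 + 3·107 + 5·(-340) − 452 = -1665
U: -668 − (-1665) = 997

997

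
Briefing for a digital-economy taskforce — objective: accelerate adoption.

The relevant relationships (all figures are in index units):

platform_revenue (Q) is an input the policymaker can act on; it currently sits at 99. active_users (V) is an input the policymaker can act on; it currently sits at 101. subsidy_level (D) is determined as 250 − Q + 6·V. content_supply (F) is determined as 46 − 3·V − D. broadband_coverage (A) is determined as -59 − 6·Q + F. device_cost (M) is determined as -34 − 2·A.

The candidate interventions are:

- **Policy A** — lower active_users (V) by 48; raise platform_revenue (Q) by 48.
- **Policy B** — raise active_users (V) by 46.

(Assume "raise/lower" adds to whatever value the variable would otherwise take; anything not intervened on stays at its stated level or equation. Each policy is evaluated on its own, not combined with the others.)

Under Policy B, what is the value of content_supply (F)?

Policy B (V + 46):
  Q = 99
  V = 101 + 46 = 147
  D = 250 − 99 + 6·147 = 1033
  F = 46 − 3·147 − 1033 = -1428

-1428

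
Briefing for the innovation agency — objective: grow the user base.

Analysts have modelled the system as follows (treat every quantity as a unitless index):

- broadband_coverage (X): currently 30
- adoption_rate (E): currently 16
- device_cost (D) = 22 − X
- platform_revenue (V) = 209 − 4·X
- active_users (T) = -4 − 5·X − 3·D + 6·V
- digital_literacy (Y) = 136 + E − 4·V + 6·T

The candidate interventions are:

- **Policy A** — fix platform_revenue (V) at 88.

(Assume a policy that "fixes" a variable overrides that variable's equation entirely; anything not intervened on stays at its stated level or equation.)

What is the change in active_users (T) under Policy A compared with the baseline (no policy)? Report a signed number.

-6

Baseline:
  X = 30
  D = 22 − 30 = -8
  V = 209 − 4·30 = 89
  T = -4 − 5·30 − 3·(-8) + 6·89 = 404
Policy A (V := 88):
  X = 30
  D = 22 − 30 = -8
  V = 88
  T = -4 − 5·30 − 3·(-8) + 6·88 = 398
Change in T: 398 − 404 = -6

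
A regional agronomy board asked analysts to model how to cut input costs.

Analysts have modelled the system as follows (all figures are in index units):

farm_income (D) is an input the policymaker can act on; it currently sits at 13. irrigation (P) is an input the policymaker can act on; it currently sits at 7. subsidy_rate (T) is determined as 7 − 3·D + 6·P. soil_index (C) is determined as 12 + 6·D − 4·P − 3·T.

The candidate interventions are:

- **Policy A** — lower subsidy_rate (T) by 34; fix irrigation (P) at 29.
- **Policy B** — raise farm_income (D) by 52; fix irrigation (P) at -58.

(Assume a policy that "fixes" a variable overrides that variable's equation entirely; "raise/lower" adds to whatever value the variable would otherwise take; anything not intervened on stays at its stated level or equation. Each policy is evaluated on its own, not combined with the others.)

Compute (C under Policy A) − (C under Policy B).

-2592

Policy A (T − 34, P := 29):
  D = 13
  P = 29
  T = 7 − 3·13 + 6·29 (−34 from intervention) = 108
  C = 12 + 6·13 − 4·29 − 3·108 = -350
Policy B (D + 52, P := -58):
  D = 13 + 52 = 65
  P = -58
  T = 7 − 3·65 + 6·(-58) = -536
  C = 12 + 6·65 − 4·(-58) − 3·(-536) = 2242
C: -350 − 2242 = -2592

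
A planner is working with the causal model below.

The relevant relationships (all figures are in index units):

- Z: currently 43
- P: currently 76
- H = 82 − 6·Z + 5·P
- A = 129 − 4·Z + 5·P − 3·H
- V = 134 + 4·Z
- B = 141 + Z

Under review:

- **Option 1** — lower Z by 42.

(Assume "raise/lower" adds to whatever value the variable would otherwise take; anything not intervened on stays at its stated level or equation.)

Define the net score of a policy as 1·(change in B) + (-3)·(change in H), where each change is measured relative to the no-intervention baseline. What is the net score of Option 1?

-798

Baseline:
  Z = 43
  P = 76
  H = 82 − 6·43 + 5·76 = 204
  B = 141 + 43 = 184
Option 1 (Z − 42):
  Z = 43 − 42 = 1
  P = 76
  H = 82 − 6·1 + 5·76 = 456
  B = 141 + 1 = 142
ΔB = 142 − 184 = -42; ΔH = 456 − 204 = 252
Score = 1·(-42) + (-3)·252 = -798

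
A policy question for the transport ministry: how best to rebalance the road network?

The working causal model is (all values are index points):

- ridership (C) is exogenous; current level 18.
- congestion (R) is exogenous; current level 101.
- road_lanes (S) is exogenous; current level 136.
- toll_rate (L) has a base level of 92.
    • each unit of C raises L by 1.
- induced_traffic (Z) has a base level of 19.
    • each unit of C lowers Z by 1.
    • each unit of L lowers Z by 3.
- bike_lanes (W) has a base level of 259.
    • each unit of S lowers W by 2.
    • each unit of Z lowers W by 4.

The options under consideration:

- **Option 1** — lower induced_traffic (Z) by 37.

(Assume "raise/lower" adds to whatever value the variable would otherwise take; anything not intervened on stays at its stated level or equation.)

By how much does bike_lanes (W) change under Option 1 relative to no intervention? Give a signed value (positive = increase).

148

Baseline:
  C = 18
  S = 136
  L = 92 + 18 = 110
  Z = 19 − 18 − 3·110 = -329
  W = 259 − 2·136 − 4·(-329) = 1303
Option 1 (Z − 37):
  C = 18
  S = 136
  L = 92 + 18 = 110
  Z = 19 − 18 − 3·110 (−37 from intervention) = -366
  W = 259 − 2·136 − 4·(-366) = 1451
Change in W: 1451 − 1303 = 148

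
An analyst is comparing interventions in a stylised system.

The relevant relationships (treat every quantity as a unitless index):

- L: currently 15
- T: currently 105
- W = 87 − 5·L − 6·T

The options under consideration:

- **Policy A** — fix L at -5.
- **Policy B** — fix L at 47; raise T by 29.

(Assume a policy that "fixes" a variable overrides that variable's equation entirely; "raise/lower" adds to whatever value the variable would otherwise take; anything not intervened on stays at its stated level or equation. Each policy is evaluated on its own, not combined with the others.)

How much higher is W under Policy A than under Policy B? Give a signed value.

Policy A (L := -5):
  L = -5
  T = 105
  W = 87 − 5·(-5) − 6·105 = -518
Policy B (L := 47, T + 29):
  L = 47
  T = 105 + 29 = 134
  W = 87 − 5·47 − 6·134 = -952
W: -518 − (-952) = 434

434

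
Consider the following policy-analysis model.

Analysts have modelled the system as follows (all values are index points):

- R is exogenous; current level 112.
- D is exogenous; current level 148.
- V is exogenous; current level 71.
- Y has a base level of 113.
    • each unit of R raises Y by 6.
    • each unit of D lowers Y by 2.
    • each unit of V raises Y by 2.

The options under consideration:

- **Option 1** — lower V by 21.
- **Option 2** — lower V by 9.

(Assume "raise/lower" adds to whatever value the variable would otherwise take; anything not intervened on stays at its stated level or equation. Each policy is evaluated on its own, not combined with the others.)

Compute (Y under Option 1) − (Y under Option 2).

Option 1 (V − 21):
  R = 112
  D = 148
  V = 71 − 21 = 50
  Y = 113 + 6·112 − 2·148 + 2·50 = 589
Option 2 (V − 9):
  R = 112
  D = 148
  V = 71 − 9 = 62
  Y = 113 + 6·112 − 2·148 + 2·62 = 613
Y: 589 − 613 = -24

-24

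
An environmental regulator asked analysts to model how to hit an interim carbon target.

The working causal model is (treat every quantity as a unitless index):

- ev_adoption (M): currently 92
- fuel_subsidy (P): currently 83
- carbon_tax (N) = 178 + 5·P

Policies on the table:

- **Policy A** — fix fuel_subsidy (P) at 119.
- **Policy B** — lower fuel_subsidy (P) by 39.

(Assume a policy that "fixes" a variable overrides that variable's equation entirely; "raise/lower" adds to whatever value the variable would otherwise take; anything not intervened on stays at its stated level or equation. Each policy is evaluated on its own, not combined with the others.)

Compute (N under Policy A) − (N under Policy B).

Policy A (P := 119):
  P = 119
  N = 178 + 5·119 = 773
Policy B (P − 39):
  P = 83 − 39 = 44
  N = 178 + 5·44 = 398
N: 773 − 398 = 375

375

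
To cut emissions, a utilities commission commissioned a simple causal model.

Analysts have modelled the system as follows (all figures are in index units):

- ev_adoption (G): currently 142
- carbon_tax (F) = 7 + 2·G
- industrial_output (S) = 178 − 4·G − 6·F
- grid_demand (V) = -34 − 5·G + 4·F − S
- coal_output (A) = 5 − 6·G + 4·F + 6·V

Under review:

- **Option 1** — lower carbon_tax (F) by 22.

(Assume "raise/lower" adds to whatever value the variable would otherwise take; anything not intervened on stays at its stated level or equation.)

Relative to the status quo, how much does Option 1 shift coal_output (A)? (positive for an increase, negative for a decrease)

Baseline:
  G = 142
  F = 7 + 2·142 = 291
  S = 178 − 4·142 − 6·291 = -2136
  V = -34 − 5·142 + 4·291 − (-2136) = 2556
  A = 5 − 6·142 + 4·291 + 6·2556 = 15653
Option 1 (F − 22):
  G = 142
  F = 7 + 2·142 (−22 from intervention) = 269
  S = 178 − 4·142 − 6·269 = -2004
  V = -34 − 5·142 + 4·269 − (-2004) = 2336
  A = 5 − 6·142 + 4·269 + 6·2336 = 14245
Change in A: 14245 − 15653 = -1408

-1408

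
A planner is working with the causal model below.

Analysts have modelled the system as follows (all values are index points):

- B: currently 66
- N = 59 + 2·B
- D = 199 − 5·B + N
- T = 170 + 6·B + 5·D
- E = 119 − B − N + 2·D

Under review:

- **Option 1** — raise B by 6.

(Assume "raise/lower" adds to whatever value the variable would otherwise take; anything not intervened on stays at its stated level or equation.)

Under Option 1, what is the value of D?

Option 1 (B + 6):
  B = 66 + 6 = 72
  N = 59 + 2·72 = 203
  D = 199 − 5·72 + 203 = 42

42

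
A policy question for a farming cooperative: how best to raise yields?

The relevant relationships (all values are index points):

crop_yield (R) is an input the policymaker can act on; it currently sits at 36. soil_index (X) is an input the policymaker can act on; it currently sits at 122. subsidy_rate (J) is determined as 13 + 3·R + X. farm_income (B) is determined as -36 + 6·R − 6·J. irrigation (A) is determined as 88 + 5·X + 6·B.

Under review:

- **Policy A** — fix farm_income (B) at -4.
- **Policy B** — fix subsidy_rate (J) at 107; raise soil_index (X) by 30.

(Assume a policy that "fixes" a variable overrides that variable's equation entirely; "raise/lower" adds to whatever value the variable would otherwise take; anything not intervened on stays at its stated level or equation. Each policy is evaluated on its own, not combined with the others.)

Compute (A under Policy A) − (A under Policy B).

Policy A (B := -4):
  R = 36
  X = 122
  J = 13 + 3·36 + 122 = 243
  B = -4
  A = 88 + 5·122 + 6·(-4) = 674
Policy B (J := 107, X + 30):
  R = 36
  X = 122 + 30 = 152
  J = 107
  B = -36 + 6·36 − 6·107 = -462
  A = 88 + 5·152 + 6·(-462) = -1924
A: 674 − (-1924) = 2598

2598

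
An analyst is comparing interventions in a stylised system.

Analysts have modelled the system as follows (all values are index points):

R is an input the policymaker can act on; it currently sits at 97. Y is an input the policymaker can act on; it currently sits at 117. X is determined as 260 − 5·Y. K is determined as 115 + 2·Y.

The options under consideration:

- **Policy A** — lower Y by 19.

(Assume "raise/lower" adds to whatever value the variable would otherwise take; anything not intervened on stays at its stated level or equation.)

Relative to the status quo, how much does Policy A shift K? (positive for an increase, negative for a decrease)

Baseline:
  Y = 117
  K = 115 + 2·117 = 349
Policy A (Y − 19):
  Y = 117 − 19 = 98
  K = 115 + 2·98 = 311
Change in K: 311 − 349 = -38

-38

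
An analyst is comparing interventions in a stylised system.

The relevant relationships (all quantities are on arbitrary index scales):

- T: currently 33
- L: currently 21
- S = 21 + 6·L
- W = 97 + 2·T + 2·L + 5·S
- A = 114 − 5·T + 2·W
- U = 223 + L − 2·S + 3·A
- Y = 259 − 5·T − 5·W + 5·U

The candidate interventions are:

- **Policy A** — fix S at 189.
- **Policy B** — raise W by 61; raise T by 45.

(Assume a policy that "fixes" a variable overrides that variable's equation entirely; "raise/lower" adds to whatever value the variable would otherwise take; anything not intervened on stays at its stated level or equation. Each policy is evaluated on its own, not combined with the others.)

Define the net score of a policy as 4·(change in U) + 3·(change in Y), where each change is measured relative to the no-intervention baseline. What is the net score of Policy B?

1449

Baseline:
  T = 33
  L = 21
  S = 21 + 6·21 = 147
  W = 97 + 2·33 + 2·21 + 5·147 = 940
  A = 114 − 5·33 + 2·940 = 1829
  U = 223 + 21 − 2·147 + 3·1829 = 5437
  Y = 259 − 5·33 − 5·940 + 5·5437 = 22579
Policy B (W + 61, T + 45):
  T = 33 + 45 = 78
  L = 21
  S = 21 + 6·21 = 147
  W = 97 + 2·78 + 2·21 + 5·147 (+61 from intervention) = 1091
  A = 114 − 5·78 + 2·1091 = 1906
  U = 223 + 21 − 2·147 + 3·1906 = 5668
  Y = 259 − 5·78 − 5·1091 + 5·5668 = 22754
ΔU = 5668 − 5437 = 231; ΔY = 22754 − 22579 = 175
Score = 4·231 + 3·175 = 1449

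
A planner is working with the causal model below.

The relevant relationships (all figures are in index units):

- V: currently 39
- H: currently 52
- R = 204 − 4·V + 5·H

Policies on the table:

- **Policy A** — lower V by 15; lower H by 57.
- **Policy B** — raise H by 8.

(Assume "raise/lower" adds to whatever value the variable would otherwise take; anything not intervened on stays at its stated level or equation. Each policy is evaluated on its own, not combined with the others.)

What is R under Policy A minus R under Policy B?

-265

Policy A (V − 15, H − 57):
  V = 39 − 15 = 24
  H = 52 − 57 = -5
  R = 204 − 4·24 + 5·(-5) = 83
Policy B (H + 8):
  V = 39
  H = 52 + 8 = 60
  R = 204 − 4·39 + 5·60 = 348
R: 83 − 348 = -265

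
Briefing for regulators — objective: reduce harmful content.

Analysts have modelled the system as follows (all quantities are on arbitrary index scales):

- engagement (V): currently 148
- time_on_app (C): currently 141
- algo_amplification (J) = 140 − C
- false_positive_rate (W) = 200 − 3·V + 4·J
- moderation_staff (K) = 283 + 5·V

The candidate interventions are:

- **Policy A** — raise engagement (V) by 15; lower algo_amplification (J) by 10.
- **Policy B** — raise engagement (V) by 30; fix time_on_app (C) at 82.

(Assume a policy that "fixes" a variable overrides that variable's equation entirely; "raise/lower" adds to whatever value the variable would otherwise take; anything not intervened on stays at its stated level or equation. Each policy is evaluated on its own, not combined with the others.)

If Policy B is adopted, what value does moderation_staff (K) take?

Policy B (V + 30, C := 82):
  V = 148 + 30 = 178
  K = 283 + 5·178 = 1173

1173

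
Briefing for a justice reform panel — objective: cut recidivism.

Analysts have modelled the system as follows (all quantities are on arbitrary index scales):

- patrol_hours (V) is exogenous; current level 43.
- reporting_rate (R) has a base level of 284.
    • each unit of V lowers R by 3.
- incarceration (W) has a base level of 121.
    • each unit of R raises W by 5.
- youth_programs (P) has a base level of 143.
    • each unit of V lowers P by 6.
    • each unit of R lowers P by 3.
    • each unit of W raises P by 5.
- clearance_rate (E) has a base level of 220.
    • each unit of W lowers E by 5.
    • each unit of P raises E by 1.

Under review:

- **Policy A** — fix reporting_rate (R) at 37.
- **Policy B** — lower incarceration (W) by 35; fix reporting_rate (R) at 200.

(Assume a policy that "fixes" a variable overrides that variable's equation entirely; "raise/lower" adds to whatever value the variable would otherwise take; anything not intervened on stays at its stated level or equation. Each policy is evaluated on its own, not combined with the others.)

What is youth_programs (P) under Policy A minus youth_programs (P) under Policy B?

-3411

Policy A (R := 37):
  V = 43
  R = 37
  W = 121 + 5·37 = 306
  P = 143 − 6·43 − 3·37 + 5·306 = 1304
Policy B (W − 35, R := 200):
  V = 43
  R = 200
  W = 121 + 5·200 (−35 from intervention) = 1086
  P = 143 − 6·43 − 3·200 + 5·1086 = 4715
P: 1304 − 4715 = -3411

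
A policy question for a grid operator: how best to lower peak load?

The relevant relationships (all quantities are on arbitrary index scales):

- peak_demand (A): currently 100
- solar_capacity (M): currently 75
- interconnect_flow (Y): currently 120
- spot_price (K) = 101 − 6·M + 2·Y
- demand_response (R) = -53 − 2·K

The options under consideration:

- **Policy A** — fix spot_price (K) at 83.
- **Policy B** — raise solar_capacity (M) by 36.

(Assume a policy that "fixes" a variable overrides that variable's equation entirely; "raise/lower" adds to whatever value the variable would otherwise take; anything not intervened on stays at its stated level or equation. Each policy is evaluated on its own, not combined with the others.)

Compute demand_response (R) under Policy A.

-219

Policy A (K := 83):
  M = 75
  Y = 120
  K = 83
  R = -53 − 2·83 = -219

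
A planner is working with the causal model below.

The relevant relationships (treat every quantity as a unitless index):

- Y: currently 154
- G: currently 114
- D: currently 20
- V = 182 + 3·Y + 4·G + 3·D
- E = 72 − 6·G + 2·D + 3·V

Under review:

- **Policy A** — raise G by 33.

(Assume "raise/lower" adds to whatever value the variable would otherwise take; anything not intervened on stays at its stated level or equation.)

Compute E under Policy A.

Policy A (G + 33):
  Y = 154
  G = 114 + 33 = 147
  D = 20
  V = 182 + 3·154 + 4·147 + 3·20 = 1292
  E = 72 − 6·147 + 2·20 + 3·1292 = 3106

3106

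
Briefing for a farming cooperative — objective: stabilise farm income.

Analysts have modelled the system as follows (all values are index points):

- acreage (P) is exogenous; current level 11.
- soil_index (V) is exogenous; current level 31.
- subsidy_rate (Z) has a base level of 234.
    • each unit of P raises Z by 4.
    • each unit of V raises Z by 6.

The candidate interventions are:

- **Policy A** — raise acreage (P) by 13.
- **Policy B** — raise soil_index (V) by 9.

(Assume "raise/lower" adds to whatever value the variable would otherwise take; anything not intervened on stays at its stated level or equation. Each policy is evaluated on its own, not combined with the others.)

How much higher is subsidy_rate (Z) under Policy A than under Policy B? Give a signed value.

-2

Policy A (P + 13):
  P = 11 + 13 = 24
  V = 31
  Z = 234 + 4·24 + 6·31 = 516
Policy B (V + 9):
  P = 11
  V = 31 + 9 = 40
  Z = 234 + 4·11 + 6·40 = 518
Z: 516 − 518 = -2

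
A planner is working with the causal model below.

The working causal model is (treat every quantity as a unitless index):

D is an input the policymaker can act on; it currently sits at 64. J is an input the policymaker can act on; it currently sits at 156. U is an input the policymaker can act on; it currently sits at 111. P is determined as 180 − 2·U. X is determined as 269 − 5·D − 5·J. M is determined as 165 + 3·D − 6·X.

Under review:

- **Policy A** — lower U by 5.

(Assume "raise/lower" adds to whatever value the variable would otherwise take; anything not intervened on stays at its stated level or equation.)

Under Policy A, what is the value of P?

-32

Policy A (U − 5):
  U = 111 − 5 = 106
  P = 180 − 2·106 = -32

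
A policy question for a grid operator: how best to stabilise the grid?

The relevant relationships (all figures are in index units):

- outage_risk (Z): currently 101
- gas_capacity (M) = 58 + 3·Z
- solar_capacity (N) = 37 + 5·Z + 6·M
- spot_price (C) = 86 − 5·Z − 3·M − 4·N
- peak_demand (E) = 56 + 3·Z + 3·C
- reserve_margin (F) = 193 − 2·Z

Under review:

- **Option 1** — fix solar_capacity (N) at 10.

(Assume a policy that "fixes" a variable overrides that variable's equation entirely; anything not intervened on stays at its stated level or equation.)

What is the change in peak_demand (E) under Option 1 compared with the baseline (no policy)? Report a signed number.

32376

Baseline:
  Z = 101
  M = 58 + 3·101 = 361
  N = 37 + 5·101 + 6·361 = 2708
  C = 86 − 5·101 − 3·361 − 4·2708 = -12334
  E = 56 + 3·101 + 3·(-12334) = -36643
Option 1 (N := 10):
  Z = 101
  M = 58 + 3·101 = 361
  N = 10
  C = 86 − 5·101 − 3·361 − 4·10 = -1542
  E = 56 + 3·101 + 3·(-1542) = -4267
Change in E: -4267 − (-36643) = 32376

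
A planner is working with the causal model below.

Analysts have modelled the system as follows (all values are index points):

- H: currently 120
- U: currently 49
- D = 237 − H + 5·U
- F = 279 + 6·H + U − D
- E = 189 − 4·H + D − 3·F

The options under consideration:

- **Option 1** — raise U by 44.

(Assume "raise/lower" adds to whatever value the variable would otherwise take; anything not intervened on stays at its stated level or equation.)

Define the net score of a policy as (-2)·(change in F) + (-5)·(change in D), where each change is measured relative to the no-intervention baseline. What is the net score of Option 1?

-748

Baseline:
  H = 120
  U = 49
  D = 237 − 120 + 5·49 = 362
  F = 279 + 6·120 + 49 − 362 = 686
Option 1 (U + 44):
  H = 120
  U = 49 + 44 = 93
  D = 237 − 120 + 5·93 = 582
  F = 279 + 6·120 + 93 − 582 = 510
ΔF = 510 − 686 = -176; ΔD = 582 − 362 = 220
Score = (-2)·(-176) + (-5)·220 = -748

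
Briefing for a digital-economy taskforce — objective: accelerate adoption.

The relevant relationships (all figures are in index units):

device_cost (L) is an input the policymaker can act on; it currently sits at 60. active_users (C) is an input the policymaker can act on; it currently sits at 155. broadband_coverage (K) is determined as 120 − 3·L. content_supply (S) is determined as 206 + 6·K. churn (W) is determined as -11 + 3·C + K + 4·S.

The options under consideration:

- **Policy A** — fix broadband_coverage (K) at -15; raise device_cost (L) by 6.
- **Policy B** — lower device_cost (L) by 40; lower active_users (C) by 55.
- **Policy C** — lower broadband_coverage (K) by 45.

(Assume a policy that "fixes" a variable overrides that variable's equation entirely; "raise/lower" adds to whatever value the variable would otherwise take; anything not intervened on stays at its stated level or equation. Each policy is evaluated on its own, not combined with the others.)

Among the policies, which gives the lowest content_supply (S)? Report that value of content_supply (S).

Policy A (K := -15, L + 6):
  L = 60 + 6 = 66
  K = -15
  S = 206 + 6·(-15) = 116
Policy B (L − 40, C − 55):
  L = 60 − 40 = 20
  K = 120 − 3·20 = 60
  S = 206 + 6·60 = 566
Policy C (K − 45):
  L = 60
  K = 120 − 3·60 (−45 from intervention) = -105
  S = 206 + 6·(-105) = -424
Comparing — Policy A: S=116, Policy B: S=566, Policy C: S=-424. Lowest is -424 (Policy C).

-424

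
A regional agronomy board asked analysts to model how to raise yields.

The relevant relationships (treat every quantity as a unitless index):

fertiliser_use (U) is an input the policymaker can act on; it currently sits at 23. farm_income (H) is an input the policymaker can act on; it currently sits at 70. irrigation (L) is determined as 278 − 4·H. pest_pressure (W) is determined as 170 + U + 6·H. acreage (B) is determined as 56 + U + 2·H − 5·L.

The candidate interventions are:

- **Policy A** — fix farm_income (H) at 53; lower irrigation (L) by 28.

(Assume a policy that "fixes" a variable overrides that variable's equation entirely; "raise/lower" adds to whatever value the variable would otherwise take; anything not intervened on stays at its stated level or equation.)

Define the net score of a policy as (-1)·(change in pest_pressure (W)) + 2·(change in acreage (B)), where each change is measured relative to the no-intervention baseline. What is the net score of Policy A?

Baseline:
  U = 23
  H = 70
  L = 278 − 4·70 = -2
  W = 170 + 23 + 6·70 = 613
  B = 56 + 23 + 2·70 − 5·(-2) = 229
Policy A (H := 53, L − 28):
  U = 23
  H = 53
  L = 278 − 4·53 (−28 from intervention) = 38
  W = 170 + 23 + 6·53 = 511
  B = 56 + 23 + 2·53 − 5·38 = -5
ΔW = 511 − 613 = -102; ΔB = -5 − 229 = -234
Score = (-1)·(-102) + 2·(-234) = -366

-366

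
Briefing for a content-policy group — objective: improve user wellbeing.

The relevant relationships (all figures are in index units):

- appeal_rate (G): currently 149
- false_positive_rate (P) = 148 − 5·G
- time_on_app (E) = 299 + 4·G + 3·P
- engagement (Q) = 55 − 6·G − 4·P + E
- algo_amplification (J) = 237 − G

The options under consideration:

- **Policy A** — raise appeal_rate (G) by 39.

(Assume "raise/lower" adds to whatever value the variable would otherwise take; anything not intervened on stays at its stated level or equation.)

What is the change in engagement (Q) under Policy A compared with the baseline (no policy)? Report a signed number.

Baseline:
  G = 149
  P = 148 − 5·149 = -597
  E = 299 + 4·149 + 3·(-597) = -896
  Q = 55 − 6·149 − 4·(-597) + (-896) = 653
Policy A (G + 39):
  G = 149 + 39 = 188
  P = 148 − 5·188 = -792
  E = 299 + 4·188 + 3·(-792) = -1325
  Q = 55 − 6·188 − 4·(-792) + (-1325) = 770
Change in Q: 770 − 653 = 117

117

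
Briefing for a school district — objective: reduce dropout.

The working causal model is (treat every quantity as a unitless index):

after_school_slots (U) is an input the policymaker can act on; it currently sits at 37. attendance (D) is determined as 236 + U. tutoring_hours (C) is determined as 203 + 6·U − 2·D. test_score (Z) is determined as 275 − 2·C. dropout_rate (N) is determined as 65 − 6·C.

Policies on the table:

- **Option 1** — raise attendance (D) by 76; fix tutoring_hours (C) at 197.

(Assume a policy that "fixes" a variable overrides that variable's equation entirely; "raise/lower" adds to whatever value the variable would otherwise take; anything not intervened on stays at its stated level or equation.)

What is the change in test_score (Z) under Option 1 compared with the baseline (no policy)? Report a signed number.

-636

Baseline:
  U = 37
  D = 236 + 37 = 273
  C = 203 + 6·37 − 2·273 = -121
  Z = 275 − 2·(-121) = 517
Option 1 (D + 76, C := 197):
  U = 37
  D = 236 + 37 (+76 from intervention) = 349
  C = 197
  Z = 275 − 2·197 = -119
Change in Z: -119 − 517 = -636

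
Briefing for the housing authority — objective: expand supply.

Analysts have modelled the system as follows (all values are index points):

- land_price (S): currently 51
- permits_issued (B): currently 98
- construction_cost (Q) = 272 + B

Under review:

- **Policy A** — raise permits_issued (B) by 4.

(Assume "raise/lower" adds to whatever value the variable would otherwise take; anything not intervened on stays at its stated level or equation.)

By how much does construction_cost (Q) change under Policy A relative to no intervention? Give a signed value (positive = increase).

4

Baseline:
  B = 98
  Q = 272 + 98 = 370
Policy A (B + 4):
  B = 98 + 4 = 102
  Q = 272 + 102 = 374
Change in Q: 374 − 370 = 4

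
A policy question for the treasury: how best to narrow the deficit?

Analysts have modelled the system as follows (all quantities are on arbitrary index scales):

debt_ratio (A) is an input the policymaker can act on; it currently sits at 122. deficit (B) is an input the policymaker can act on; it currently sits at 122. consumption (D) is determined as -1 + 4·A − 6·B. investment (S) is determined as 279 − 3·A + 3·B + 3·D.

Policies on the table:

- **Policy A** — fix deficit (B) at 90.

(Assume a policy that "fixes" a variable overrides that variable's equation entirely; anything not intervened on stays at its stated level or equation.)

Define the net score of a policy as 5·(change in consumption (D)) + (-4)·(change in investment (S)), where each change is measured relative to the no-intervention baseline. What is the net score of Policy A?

Baseline:
  A = 122
  B = 122
  D = -1 + 4·122 − 6·122 = -245
  S = 279 − 3·122 + 3·122 + 3·(-245) = -456
Policy A (B := 90):
  A = 122
  B = 90
  D = -1 + 4·122 − 6·90 = -53
  S = 279 − 3·122 + 3·90 + 3·(-53) = 24
ΔD = -53 − (-245) = 192; ΔS = 24 − (-456) = 480
Score = 5·192 + (-4)·480 = -960

-960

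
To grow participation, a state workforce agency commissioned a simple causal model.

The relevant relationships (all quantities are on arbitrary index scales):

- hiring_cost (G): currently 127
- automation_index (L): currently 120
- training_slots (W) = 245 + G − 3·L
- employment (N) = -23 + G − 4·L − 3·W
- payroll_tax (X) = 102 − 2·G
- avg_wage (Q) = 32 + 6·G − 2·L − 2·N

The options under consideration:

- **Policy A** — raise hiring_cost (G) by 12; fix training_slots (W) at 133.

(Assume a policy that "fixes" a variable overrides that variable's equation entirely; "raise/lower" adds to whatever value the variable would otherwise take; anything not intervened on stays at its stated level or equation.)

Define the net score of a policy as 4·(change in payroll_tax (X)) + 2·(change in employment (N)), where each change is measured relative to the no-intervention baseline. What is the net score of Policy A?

Baseline:
  G = 127
  L = 120
  W = 245 + 127 − 3·120 = 12
  N = -23 + 127 − 4·120 − 3·12 = -412
  X = 102 − 2·127 = -152
Policy A (G + 12, W := 133):
  G = 127 + 12 = 139
  L = 120
  W = 133
  N = -23 + 139 − 4·120 − 3·133 = -763
  X = 102 − 2·139 = -176
ΔX = -176 − (-152) = -24; ΔN = -763 − (-412) = -351
Score = 4·(-24) + 2·(-351) = -798

-798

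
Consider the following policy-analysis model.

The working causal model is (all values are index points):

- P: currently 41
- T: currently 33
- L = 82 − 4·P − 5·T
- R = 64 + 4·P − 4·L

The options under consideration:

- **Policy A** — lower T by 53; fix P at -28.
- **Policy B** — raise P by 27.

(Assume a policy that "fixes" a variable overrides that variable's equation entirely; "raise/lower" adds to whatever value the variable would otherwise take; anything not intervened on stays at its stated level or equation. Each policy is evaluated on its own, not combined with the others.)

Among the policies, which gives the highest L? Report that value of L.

294

Policy A (T − 53, P := -28):
  P = -28
  T = 33 − 53 = -20
  L = 82 − 4·(-28) − 5·(-20) = 294
Policy B (P + 27):
  P = 41 + 27 = 68
  T = 33
  L = 82 − 4·68 − 5·33 = -355
Comparing — Policy A: L=294, Policy B: L=-355. Highest is 294 (Policy A).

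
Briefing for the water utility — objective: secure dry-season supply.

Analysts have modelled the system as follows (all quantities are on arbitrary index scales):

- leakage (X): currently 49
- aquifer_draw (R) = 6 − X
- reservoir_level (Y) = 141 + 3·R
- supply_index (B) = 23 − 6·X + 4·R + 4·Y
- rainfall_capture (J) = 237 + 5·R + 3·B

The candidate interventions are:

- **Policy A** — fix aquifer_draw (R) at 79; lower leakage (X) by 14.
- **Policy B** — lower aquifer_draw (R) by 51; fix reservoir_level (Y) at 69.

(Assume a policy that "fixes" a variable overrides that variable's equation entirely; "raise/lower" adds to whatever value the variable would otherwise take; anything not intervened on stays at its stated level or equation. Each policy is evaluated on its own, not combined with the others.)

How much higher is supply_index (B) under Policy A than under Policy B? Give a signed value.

2012

Policy A (R := 79, X − 14):
  X = 49 − 14 = 35
  R = 79
  Y = 141 + 3·79 = 378
  B = 23 − 6·35 + 4·79 + 4·378 = 1641
Policy B (R − 51, Y := 69):
  X = 49
  R = 6 − 49 (−51 from intervention) = -94
  Y = 69
  B = 23 − 6·49 + 4·(-94) + 4·69 = -371
B: 1641 − (-371) = 2012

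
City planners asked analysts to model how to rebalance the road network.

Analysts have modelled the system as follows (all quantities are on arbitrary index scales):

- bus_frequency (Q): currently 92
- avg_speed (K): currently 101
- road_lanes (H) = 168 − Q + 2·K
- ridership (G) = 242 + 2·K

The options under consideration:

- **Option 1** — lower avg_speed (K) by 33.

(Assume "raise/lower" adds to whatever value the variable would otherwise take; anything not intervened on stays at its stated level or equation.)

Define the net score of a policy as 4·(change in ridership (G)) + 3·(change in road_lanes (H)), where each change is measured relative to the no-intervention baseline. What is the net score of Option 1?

Baseline:
  Q = 92
  K = 101
  H = 168 − 92 + 2·101 = 278
  G = 242 + 2·101 = 444
Option 1 (K − 33):
  Q = 92
  K = 101 − 33 = 68
  H = 168 − 92 + 2·68 = 212
  G = 242 + 2·68 = 378
ΔG = 378 − 444 = -66; ΔH = 212 − 278 = -66
Score = 4·(-66) + 3·(-66) = -462

-462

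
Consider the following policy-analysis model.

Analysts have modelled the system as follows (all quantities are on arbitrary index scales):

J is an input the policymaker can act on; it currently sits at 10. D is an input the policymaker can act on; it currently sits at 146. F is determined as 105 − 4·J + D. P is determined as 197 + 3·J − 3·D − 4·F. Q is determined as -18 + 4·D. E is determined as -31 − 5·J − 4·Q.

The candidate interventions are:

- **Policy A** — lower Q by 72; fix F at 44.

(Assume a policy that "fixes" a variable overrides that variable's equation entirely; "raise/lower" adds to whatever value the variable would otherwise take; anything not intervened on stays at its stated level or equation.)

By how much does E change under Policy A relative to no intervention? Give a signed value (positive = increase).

288

Baseline:
  J = 10
  D = 146
  Q = -18 + 4·146 = 566
  E = -31 − 5·10 − 4·566 = -2345
Policy A (Q − 72, F := 44):
  J = 10
  D = 146
  Q = -18 + 4·146 (−72 from intervention) = 494
  E = -31 − 5·10 − 4·494 = -2057
Change in E: -2057 − (-2345) = 288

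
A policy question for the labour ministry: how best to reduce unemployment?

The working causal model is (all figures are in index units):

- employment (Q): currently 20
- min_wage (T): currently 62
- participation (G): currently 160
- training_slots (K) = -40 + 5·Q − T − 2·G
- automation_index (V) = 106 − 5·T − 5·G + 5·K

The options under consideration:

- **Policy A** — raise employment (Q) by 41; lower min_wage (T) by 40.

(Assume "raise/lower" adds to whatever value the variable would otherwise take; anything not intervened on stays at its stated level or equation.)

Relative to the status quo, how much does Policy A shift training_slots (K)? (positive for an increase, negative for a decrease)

Baseline:
  Q = 20
  T = 62
  G = 160
  K = -40 + 5·20 − 62 − 2·160 = -322
Policy A (Q + 41, T − 40):
  Q = 20 + 41 = 61
  T = 62 − 40 = 22
  G = 160
  K = -40 + 5·61 − 22 − 2·160 = -77
Change in K: -77 − (-322) = 245

245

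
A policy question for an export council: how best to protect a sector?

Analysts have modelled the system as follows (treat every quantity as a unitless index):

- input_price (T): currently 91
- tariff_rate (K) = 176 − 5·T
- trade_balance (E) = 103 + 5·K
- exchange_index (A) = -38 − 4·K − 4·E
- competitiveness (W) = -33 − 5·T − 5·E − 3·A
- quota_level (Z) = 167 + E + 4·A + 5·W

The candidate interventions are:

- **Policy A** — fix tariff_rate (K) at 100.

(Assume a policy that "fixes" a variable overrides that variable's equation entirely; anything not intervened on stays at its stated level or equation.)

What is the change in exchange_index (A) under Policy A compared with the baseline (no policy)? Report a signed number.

Baseline:
  T = 91
  K = 176 − 5·91 = -279
  E = 103 + 5·(-279) = -1292
  A = -38 − 4·(-279) − 4·(-1292) = 6246
Policy A (K := 100):
  T = 91
  K = 100
  E = 103 + 5·100 = 603
  A = -38 − 4·100 − 4·603 = -2850
Change in A: -2850 − 6246 = -9096

-9096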